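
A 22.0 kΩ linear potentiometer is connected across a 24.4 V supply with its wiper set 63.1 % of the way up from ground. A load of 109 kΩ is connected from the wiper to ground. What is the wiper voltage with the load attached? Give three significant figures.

The wiper splits the pot into (1−α)R = 8.118 kΩ above and αR = 13.88 kΩ below.
Lower section ‖ load = 12.31 kΩ.
V_wiper = 24.4 × 12.31/(8.118 + 12.31) = 14.7 V.

V ≈ 14.7 V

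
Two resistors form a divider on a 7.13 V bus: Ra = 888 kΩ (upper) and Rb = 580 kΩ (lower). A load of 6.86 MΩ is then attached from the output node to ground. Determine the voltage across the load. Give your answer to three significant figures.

V_out ≈ 2.68 V

The load sits in parallel with Rb: Rb‖R_L = (580 × 6860) / (580 + 6860) = 534.8 kΩ.
V_out = 7.13 × 534.8 / (888 + 534.8) = 7.13 × 534.8/1423 = 2.68 V.
(Unloaded it would have been 2.82 V.)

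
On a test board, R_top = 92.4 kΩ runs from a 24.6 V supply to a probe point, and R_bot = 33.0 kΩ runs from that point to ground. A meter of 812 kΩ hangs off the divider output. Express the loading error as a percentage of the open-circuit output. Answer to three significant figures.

The divider's output (Thévenin) resistance is R_top‖R_bot = 24.32 kΩ.
Fractional drop under load = R_th/(R_th + R_L) = 24.32 / (24.32 + 812) = 0.02907.
So the output falls by 2.91 %.

2.91 %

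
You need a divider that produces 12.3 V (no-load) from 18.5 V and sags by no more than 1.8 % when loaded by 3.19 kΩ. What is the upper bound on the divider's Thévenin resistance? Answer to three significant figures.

R_th ≤ 58.5 Ω

Loading drop = R_th/(R_th + R_L) ≤ 0.0180, so R_th ≤ R_L · ε/(1−ε) = 3.19 kΩ × 0.0180/0.9820 = 58.5 Ω.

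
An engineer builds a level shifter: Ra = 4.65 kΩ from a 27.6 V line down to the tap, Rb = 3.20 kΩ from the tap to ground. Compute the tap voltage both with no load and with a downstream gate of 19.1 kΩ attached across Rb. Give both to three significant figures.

Unloaded: 11.3 V; loaded: 10.2 V

Open-circuit: V = 27.6 × 3.20/(4.65 + 3.20) = 11.3 V.
With the load, Rb becomes Rb‖R_L = 2.741 kΩ, so V = 27.6 × 2.741/7.391 = 10.2 V.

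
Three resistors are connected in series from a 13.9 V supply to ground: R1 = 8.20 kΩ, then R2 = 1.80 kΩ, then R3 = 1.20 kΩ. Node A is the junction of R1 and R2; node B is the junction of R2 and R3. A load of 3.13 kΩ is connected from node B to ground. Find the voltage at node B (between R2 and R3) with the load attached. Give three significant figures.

At node B, R3 is in parallel with the load: R3‖R_L = 0.8674 kΩ.
Below node A the resistance is R2 + (R3‖R_L) = 2.667 kΩ, so V_A = 13.9 × 2.667/10.87 = 3.412 V.
Then V_B = V_A × (R3‖R_L)/(R2 + R3‖R_L) = 3.412 × 0.8674/2.667 = 1.11 V.

V ≈ 1.11 V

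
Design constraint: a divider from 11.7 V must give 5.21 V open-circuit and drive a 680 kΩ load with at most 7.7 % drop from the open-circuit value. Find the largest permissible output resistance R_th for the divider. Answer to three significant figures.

Loading drop = R_th/(R_th + R_L) ≤ 0.0770, so R_th ≤ R_L · ε/(1−ε) = 680 kΩ × 0.0770/0.9230 = 56.7 kΩ.

R_th ≤ 56.7 kΩ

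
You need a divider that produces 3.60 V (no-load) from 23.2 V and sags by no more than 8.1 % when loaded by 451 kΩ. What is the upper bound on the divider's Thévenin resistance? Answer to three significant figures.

Loading drop = R_th/(R_th + R_L) ≤ 0.0810, so R_th ≤ R_L · ε/(1−ε) = 451 kΩ × 0.0810/0.9190 = 39.8 kΩ.

R_th ≤ 39.8 kΩ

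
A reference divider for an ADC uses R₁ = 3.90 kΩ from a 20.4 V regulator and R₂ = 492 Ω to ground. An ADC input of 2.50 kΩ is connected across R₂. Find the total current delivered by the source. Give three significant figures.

I ≈ 4.73 mA

R₂‖R_L = 411.1 Ω, so the source sees R₁ + R₂‖R_L = 4311 Ω.
I = 20.4 V / 4311 Ω = 4.73 mA.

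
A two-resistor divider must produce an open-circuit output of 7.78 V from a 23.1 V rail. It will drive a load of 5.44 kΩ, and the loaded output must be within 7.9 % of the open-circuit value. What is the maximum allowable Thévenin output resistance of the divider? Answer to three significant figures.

R_th ≤ 467 Ω

Loading drop = R_th/(R_th + R_L) ≤ 0.0790, so R_th ≤ R_L · ε/(1−ε) = 5.44 kΩ × 0.0790/0.9210 = 467 Ω.
(Any R1, R2 with R2/(R1+R2) = 0.337 and R1‖R2 ≤ 467 Ω will meet the spec.)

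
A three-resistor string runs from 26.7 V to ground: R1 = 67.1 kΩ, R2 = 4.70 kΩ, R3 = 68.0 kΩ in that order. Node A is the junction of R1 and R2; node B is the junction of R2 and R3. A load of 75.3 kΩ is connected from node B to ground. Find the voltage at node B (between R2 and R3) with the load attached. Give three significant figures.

At node B, R3 is in parallel with the load: R3‖R_L = 35.73 kΩ.
Below node A the resistance is R2 + (R3‖R_L) = 40.43 kΩ, so V_A = 26.7 × 40.43/107.5 = 10.04 V.
Then V_B = V_A × (R3‖R_L)/(R2 + R3‖R_L) = 10.04 × 35.73/40.43 = 8.87 V.

V ≈ 8.87 V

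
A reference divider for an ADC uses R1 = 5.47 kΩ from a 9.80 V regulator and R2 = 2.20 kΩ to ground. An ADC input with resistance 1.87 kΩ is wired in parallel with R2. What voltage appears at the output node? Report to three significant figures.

V_out ≈ 1.53 V

The load sits in parallel with R2: R2‖R_L = (2.20 × 1.87) / (2.20 + 1.87) = 1.011 kΩ.
V_out = 9.80 × 1.011 / (5.47 + 1.011) = 9.80 × 1.011/6.481 = 1.53 V.
(Unloaded it would have been 2.81 V.)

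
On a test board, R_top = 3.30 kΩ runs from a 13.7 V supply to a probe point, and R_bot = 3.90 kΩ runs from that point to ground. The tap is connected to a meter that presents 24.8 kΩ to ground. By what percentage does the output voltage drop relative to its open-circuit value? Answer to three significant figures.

The divider's output (Thévenin) resistance is R_top‖R_bot = 1.788 kΩ.
Fractional drop under load = R_th/(R_th + R_L) = 1.788 / (1.788 + 24.8) = 0.06723.
So the output falls by 6.72 %.

6.72 %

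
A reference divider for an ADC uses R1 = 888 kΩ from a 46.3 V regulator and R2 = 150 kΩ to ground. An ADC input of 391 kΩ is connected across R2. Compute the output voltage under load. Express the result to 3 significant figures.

V_out ≈ 5.04 V

The load sits in parallel with R2: R2‖R_L = (150 × 391) / (150 + 391) = 108.4 kΩ.
V_out = 46.3 × 108.4 / (888 + 108.4) = 46.3 × 108.4/996.4 = 5.04 V.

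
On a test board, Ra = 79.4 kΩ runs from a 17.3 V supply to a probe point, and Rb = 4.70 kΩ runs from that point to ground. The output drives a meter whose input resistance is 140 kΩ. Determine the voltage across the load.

V_out ≈ 0.937 V

The load sits in parallel with Rb: Rb‖R_L = (4.70 × 140) / (4.70 + 140) = 4.547 kΩ.
V_out = 17.3 × 4.547 / (79.4 + 4.547) = 17.3 × 4.547/83.95 = 0.937 V.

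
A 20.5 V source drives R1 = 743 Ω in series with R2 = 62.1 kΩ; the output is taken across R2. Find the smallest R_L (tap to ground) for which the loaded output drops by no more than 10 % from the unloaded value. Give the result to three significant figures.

R_L(min) ≈ 6.61 kΩ

Output resistance R_th = R1‖R2 = (743 × 62100)/62840 = 734.2 Ω.
The fractional drop is R_th/(R_th + R_L); requiring this ≤ 0.100 gives R_L ≥ R_th(1/0.100 − 1) = 734.2 × 9.000 = 6.61 kΩ.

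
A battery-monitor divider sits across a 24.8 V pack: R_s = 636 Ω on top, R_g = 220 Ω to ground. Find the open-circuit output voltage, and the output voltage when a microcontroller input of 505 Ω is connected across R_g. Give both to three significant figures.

Open-circuit: V = 24.8 × 220/(636 + 220) = 6.37 V.
With the load, R_g becomes R_g‖R_L = 153.2 Ω, so V = 24.8 × 153.2/789.2 = 4.82 V.

Unloaded: 6.37 V; loaded: 4.82 V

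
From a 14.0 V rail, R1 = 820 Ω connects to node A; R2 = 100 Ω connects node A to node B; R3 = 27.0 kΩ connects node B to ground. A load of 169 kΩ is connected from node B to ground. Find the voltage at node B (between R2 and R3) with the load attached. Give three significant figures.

V ≈ 13.5 V

At node B, R3 is in parallel with the load: R3‖R_L = 23280 Ω.
Below node A the resistance is R2 + (R3‖R_L) = 23380 Ω, so V_A = 14.0 × 23380/24200 = 13.53 V.
Then V_B = V_A × (R3‖R_L)/(R2 + R3‖R_L) = 13.53 × 23280/23380 = 13.5 V.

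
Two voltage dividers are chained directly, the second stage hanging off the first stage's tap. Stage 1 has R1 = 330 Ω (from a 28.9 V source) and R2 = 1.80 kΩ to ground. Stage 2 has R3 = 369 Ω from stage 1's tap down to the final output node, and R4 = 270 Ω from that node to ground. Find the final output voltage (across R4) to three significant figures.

Stage 2 presents R3+R4 = 639.0 Ω as a load on stage 1's tap.
Stage 1's lower leg becomes R2‖(R3+R4) = 471.6 Ω, so V_mid = 28.9 × 471.6/801.6 = 17.00 V.
Stage 2 is itself unloaded: V_out = V_mid × R4/(R3+R4) = 17.00 × 270/639.0 = 7.18 V.

V_out ≈ 7.18 V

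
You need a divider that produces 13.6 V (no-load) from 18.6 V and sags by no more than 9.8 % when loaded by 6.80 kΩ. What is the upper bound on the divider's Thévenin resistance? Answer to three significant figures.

Loading drop = R_th/(R_th + R_L) ≤ 0.0980, so R_th ≤ R_L · ε/(1−ε) = 6.80 kΩ × 0.0980/0.9020 = 739 Ω.
(Any R1, R2 with R2/(R1+R2) = 0.731 and R1‖R2 ≤ 739 Ω will meet the spec.)

R_th ≤ 739 Ω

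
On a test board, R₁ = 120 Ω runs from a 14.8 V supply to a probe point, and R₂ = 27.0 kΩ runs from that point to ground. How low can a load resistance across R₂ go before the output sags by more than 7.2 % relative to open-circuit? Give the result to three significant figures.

R_L(min) ≈ 1.54 kΩ

Output resistance R_th = R₁‖R₂ = (120 × 27000)/27120 = 119.5 Ω.
The fractional drop is R_th/(R_th + R_L); requiring this ≤ 0.0720 gives R_L ≥ R_th(1/0.0720 − 1) = 119.5 × 12.89 = 1.54 kΩ.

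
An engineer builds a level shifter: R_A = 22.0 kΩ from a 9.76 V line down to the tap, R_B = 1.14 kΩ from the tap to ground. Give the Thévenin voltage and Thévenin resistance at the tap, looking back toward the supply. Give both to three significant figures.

V_th = 0.481 V, R_th = 1.08 kΩ

V_th is the open-circuit tap voltage: 9.76 × 1.14/(22.0 + 1.14) = 0.481 V.
With the supply zeroed, R_A and R_B appear in parallel from the tap: R_th = R_A‖R_B = (22.0 × 1.14)/23.14 = 1.08 kΩ.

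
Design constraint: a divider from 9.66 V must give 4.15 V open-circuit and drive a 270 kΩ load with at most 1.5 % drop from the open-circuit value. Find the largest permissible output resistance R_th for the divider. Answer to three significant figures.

Loading drop = R_th/(R_th + R_L) ≤ 0.0150, so R_th ≤ R_L · ε/(1−ε) = 270 kΩ × 0.0150/0.9850 = 4.11 kΩ.

R_th ≤ 4.11 kΩ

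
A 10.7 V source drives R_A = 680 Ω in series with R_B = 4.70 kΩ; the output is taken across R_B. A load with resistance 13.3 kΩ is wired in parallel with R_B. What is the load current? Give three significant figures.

R_B‖R_L = 3473 Ω; V_out = 10.7 × 3473/4153 = 8.948 V.
I_L = V_out / R_L = 8.948 / 13.3 kΩ = 0.673 mA.

I_L ≈ 0.673 mA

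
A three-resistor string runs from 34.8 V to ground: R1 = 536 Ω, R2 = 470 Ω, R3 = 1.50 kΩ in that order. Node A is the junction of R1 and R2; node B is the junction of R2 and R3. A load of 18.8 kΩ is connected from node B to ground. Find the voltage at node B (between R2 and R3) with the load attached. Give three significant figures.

V ≈ 20.2 V

At node B, R3 is in parallel with the load: R3‖R_L = 1389 Ω.
Below node A the resistance is R2 + (R3‖R_L) = 1859 Ω, so V_A = 34.8 × 1859/2395 = 27.01 V.
Then V_B = V_A × (R3‖R_L)/(R2 + R3‖R_L) = 27.01 × 1389/1859 = 20.2 V.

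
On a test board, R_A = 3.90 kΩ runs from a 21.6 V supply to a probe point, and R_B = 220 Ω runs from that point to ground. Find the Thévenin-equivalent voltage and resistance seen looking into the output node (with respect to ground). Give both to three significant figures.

V_th = 1.15 V, R_th = 208 Ω

V_th is the open-circuit tap voltage: 21.6 × 220/(3900 + 220) = 1.15 V.
With the supply zeroed, R_A and R_B appear in parallel from the tap: R_th = R_A‖R_B = (3900 × 220)/4120 = 208 Ω.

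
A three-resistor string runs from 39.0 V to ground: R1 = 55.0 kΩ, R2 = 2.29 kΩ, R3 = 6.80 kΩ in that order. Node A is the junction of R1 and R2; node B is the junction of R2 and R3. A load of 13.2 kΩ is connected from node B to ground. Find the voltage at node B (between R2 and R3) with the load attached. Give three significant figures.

V ≈ 2.83 V

At node B, R3 is in parallel with the load: R3‖R_L = 4.488 kΩ.
Below node A the resistance is R2 + (R3‖R_L) = 6.778 kΩ, so V_A = 39.0 × 6.778/61.78 = 4.279 V.
Then V_B = V_A × (R3‖R_L)/(R2 + R3‖R_L) = 4.279 × 4.488/6.778 = 2.83 V.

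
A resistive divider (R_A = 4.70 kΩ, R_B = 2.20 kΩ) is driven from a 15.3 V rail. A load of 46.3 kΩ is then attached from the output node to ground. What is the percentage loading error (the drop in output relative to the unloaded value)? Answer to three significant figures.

3.14 %

The divider's output (Thévenin) resistance is R_A‖R_B = 1.499 kΩ.
Fractional drop under load = R_th/(R_th + R_L) = 1.499 / (1.499 + 46.3) = 0.03135.
So the output falls by 3.14 %.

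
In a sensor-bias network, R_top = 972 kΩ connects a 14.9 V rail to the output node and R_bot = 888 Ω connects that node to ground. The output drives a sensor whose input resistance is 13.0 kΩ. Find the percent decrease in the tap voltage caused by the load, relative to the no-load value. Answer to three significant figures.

6.39 %

The divider's output (Thévenin) resistance is R_top‖R_bot = 887.2 Ω.
Fractional drop under load = R_th/(R_th + R_L) = 887.2 / (887.2 + 13000) = 0.06389.
So the output falls by 6.39 %.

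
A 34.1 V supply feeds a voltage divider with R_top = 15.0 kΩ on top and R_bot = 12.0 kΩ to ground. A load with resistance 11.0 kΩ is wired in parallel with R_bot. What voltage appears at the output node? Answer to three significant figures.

The load sits in parallel with R_bot: R_bot‖R_L = (12.0 × 11.0) / (12.0 + 11.0) = 5.739 kΩ.
V_out = 34.1 × 5.739 / (15.0 + 5.739) = 34.1 × 5.739/20.74 = 9.44 V.
(Unloaded it would have been 15.2 V.)

V_out ≈ 9.44 V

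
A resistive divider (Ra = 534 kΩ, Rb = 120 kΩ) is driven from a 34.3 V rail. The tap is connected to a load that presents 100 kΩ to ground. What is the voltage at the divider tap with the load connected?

The load sits in parallel with Rb: Rb‖R_L = (120 × 100) / (120 + 100) = 54.55 kΩ.
V_out = 34.3 × 54.55 / (534 + 54.55) = 34.3 × 54.55/588.5 = 3.18 V.

V_out ≈ 3.18 V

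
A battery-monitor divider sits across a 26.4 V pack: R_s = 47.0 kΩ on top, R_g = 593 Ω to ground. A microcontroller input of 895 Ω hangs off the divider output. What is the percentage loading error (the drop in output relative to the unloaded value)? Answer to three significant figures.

39.6 %

The divider's output (Thévenin) resistance is R_s‖R_g = 585.6 Ω.
Fractional drop under load = R_th/(R_th + R_L) = 585.6 / (585.6 + 895) = 0.3955.
So the output falls by 39.6 %.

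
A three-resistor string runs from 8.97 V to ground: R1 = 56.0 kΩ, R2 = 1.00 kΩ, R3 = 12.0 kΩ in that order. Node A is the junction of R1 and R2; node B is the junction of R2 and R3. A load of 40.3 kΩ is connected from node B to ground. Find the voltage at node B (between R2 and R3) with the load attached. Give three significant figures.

At node B, R3 is in parallel with the load: R3‖R_L = 9.247 kΩ.
Below node A the resistance is R2 + (R3‖R_L) = 10.25 kΩ, so V_A = 8.97 × 10.25/66.25 = 1.387 V.
Then V_B = V_A × (R3‖R_L)/(R2 + R3‖R_L) = 1.387 × 9.247/10.25 = 1.25 V.

V ≈ 1.25 V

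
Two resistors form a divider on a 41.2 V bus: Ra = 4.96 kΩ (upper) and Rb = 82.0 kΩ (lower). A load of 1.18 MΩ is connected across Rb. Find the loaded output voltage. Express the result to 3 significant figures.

V_out ≈ 38.7 V

The load sits in parallel with Rb: Rb‖R_L = (82.0 × 1180) / (82.0 + 1180) = 76.67 kΩ.
V_out = 41.2 × 76.67 / (4.96 + 76.67) = 41.2 × 76.67/81.63 = 38.7 V.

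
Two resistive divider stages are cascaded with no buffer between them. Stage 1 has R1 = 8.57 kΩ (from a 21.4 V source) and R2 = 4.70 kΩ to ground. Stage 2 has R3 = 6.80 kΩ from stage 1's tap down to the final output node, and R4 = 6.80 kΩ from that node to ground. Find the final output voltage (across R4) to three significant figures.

Stage 2 presents R3+R4 = 13.60 kΩ as a load on stage 1's tap.
Stage 1's lower leg becomes R2‖(R3+R4) = 3.493 kΩ, so V_mid = 21.4 × 3.493/12.06 = 6.197 V.
Stage 2 is itself unloaded: V_out = V_mid × R4/(R3+R4) = 6.197 × 6.80/13.60 = 3.10 V.

V_out ≈ 3.10 V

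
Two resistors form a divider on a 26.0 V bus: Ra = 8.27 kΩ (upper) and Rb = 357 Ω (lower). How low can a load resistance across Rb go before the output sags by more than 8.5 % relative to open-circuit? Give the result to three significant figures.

R_L(min) ≈ 3.68 kΩ

Output resistance R_th = Ra‖Rb = (8270 × 357)/8627 = 342.2 Ω.
The fractional drop is R_th/(R_th + R_L); requiring this ≤ 0.0850 gives R_L ≥ R_th(1/0.0850 − 1) = 342.2 × 10.76 = 3.68 kΩ.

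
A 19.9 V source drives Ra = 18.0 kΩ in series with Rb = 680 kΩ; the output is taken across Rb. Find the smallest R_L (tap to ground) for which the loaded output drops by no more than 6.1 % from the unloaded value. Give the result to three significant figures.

Output resistance R_th = Ra‖Rb = (18.0 × 680)/698.0 = 17.54 kΩ.
The fractional drop is R_th/(R_th + R_L); requiring this ≤ 0.0610 gives R_L ≥ R_th(1/0.0610 − 1) = 17.54 × 15.39 = 270 kΩ.

R_L(min) ≈ 270 kΩ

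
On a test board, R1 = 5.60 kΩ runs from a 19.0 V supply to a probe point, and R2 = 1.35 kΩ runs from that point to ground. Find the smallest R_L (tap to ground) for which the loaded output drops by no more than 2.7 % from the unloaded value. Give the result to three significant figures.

R_L(min) ≈ 39.2 kΩ

Output resistance R_th = R1‖R2 = (5.60 × 1.35)/6.950 = 1.088 kΩ.
The fractional drop is R_th/(R_th + R_L); requiring this ≤ 0.0270 gives R_L ≥ R_th(1/0.0270 − 1) = 1.088 × 36.04 = 39.2 kΩ.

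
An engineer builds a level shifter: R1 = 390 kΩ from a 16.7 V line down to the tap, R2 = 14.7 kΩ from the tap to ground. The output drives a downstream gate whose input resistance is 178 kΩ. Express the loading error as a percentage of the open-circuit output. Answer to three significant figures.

7.37 %

The divider's output (Thévenin) resistance is R1‖R2 = 14.17 kΩ.
Fractional drop under load = R_th/(R_th + R_L) = 14.17 / (14.17 + 178) = 0.07372.
So the output falls by 7.37 %.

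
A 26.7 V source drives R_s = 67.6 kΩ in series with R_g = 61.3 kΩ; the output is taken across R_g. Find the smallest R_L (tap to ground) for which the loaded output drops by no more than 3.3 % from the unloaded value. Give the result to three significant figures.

R_L(min) ≈ 942 kΩ

Output resistance R_th = R_s‖R_g = (67.6 × 61.3)/128.9 = 32.15 kΩ.
The fractional drop is R_th/(R_th + R_L); requiring this ≤ 0.0330 gives R_L ≥ R_th(1/0.0330 − 1) = 32.15 × 29.30 = 942 kΩ.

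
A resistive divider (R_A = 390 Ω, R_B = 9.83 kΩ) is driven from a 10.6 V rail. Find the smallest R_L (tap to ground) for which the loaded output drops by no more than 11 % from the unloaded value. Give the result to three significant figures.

Output resistance R_th = R_A‖R_B = (390 × 9830)/10220 = 375.1 Ω.
The fractional drop is R_th/(R_th + R_L); requiring this ≤ 0.110 gives R_L ≥ R_th(1/0.110 − 1) = 375.1 × 8.091 = 3.04 kΩ.

R_L(min) ≈ 3.04 kΩ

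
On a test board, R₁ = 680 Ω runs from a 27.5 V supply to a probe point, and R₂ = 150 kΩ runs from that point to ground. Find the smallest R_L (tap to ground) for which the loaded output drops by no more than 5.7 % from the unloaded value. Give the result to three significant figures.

Output resistance R_th = R₁‖R₂ = (680 × 150000)/150700 = 676.9 Ω.
The fractional drop is R_th/(R_th + R_L); requiring this ≤ 0.0570 gives R_L ≥ R_th(1/0.0570 − 1) = 676.9 × 16.54 = 11.2 kΩ.

R_L(min) ≈ 11.2 kΩ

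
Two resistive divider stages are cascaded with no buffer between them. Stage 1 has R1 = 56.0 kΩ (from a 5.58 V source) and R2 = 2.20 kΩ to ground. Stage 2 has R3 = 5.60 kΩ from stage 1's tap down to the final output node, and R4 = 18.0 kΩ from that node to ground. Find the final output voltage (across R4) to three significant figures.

V_out ≈ 0.148 V

Stage 2 presents R3+R4 = 23.60 kΩ as a load on stage 1's tap.
Stage 1's lower leg becomes R2‖(R3+R4) = 2.012 kΩ, so V_mid = 5.58 × 2.012/58.01 = 0.1936 V.
Stage 2 is itself unloaded: V_out = V_mid × R4/(R3+R4) = 0.1936 × 18.0/23.60 = 0.148 V.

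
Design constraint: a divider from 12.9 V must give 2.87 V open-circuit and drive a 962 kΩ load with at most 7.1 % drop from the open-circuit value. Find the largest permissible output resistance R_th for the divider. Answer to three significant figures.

R_th ≤ 73.5 kΩ

Loading drop = R_th/(R_th + R_L) ≤ 0.0710, so R_th ≤ R_L · ε/(1−ε) = 962 kΩ × 0.0710/0.9290 = 73.5 kΩ.
(Any R1, R2 with R2/(R1+R2) = 0.222 and R1‖R2 ≤ 73.5 kΩ will meet the spec.)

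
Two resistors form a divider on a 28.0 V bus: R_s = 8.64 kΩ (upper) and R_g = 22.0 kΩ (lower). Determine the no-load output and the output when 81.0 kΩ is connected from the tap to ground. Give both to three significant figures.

Unloaded: 20.1 V; loaded: 18.7 V

Open-circuit: V = 28.0 × 22.0/(8.64 + 22.0) = 20.1 V.
With the load, R_g becomes R_g‖R_L = 17.30 kΩ, so V = 28.0 × 17.30/25.94 = 18.7 V.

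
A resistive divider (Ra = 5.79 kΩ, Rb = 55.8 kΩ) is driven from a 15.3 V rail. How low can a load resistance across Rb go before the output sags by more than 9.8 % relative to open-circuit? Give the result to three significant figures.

R_L(min) ≈ 48.3 kΩ

Output resistance R_th = Ra‖Rb = (5.79 × 55.8)/61.59 = 5.246 kΩ.
The fractional drop is R_th/(R_th + R_L); requiring this ≤ 0.0980 gives R_L ≥ R_th(1/0.0980 − 1) = 5.246 × 9.204 = 48.3 kΩ.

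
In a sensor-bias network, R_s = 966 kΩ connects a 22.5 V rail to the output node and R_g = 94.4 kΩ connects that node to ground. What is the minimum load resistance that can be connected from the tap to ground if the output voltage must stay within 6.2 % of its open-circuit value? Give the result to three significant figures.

R_L(min) ≈ 1.30 MΩ

Output resistance R_th = R_s‖R_g = (966 × 94.4)/1060 = 86.00 kΩ.
The fractional drop is R_th/(R_th + R_L); requiring this ≤ 0.0620 gives R_L ≥ R_th(1/0.0620 − 1) = 86.00 × 15.13 = 1.30 MΩ.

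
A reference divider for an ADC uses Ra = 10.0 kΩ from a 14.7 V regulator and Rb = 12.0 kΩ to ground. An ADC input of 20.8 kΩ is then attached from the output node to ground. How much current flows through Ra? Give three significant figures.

Rb‖R_L = 7.610 kΩ, so the source sees Ra + Rb‖R_L = 17.61 kΩ.
I = 14.7 V / 17.61 kΩ = 0.835 mA.

I ≈ 0.835 mA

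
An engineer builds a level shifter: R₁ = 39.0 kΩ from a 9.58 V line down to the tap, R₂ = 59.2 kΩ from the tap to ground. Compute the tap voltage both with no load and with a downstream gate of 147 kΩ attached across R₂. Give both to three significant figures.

Unloaded: 5.78 V; loaded: 4.98 V

Open-circuit: V = 9.58 × 59.2/(39.0 + 59.2) = 5.78 V.
With the load, R₂ becomes R₂‖R_L = 42.20 kΩ, so V = 9.58 × 42.20/81.20 = 4.98 V.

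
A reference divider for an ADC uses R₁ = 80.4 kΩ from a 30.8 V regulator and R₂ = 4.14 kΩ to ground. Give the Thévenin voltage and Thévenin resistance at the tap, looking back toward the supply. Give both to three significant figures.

V_th is the open-circuit tap voltage: 30.8 × 4.14/(80.4 + 4.14) = 1.51 V.
With the supply zeroed, R₁ and R₂ appear in parallel from the tap: R_th = R₁‖R₂ = (80.4 × 4.14)/84.54 = 3.94 kΩ.

V_th = 1.51 V, R_th = 3.94 kΩ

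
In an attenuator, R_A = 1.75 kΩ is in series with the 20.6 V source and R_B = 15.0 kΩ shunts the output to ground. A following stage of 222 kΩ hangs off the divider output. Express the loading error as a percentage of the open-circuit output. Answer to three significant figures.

The divider's output (Thévenin) resistance is R_A‖R_B = 1.567 kΩ.
Fractional drop under load = R_th/(R_th + R_L) = 1.567 / (1.567 + 222) = 0.007010.
So the output falls by 0.701 %.

0.701 %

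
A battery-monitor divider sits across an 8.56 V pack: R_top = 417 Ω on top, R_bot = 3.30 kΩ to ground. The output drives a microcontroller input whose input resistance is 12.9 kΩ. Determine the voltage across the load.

V_out ≈ 7.39 V

The load sits in parallel with R_bot: R_bot‖R_L = (3300 × 12900) / (3300 + 12900) = 2628 Ω.
V_out = 8.56 × 2628 / (417 + 2628) = 8.56 × 2628/3045 = 7.39 V.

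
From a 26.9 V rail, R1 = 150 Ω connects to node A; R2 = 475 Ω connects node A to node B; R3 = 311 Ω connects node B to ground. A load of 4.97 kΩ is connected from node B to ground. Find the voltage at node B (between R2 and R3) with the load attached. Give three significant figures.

V ≈ 8.58 V

At node B, R3 is in parallel with the load: R3‖R_L = 292.7 Ω.
Below node A the resistance is R2 + (R3‖R_L) = 767.7 Ω, so V_A = 26.9 × 767.7/917.7 = 22.50 V.
Then V_B = V_A × (R3‖R_L)/(R2 + R3‖R_L) = 22.50 × 292.7/767.7 = 8.58 V.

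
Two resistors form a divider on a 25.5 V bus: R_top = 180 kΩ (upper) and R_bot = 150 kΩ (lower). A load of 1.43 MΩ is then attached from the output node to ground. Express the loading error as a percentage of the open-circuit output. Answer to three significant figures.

5.41 %

The divider's output (Thévenin) resistance is R_top‖R_bot = 81.82 kΩ.
Fractional drop under load = R_th/(R_th + R_L) = 81.82 / (81.82 + 1430) = 0.05412.
So the output falls by 5.41 %.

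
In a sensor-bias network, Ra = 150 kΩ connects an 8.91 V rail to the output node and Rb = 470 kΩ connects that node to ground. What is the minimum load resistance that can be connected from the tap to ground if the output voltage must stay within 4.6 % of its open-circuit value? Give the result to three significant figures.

Output resistance R_th = Ra‖Rb = (150 × 470)/620.0 = 113.7 kΩ.
The fractional drop is R_th/(R_th + R_L); requiring this ≤ 0.0460 gives R_L ≥ R_th(1/0.0460 − 1) = 113.7 × 20.74 = 2.36 MΩ.

R_L(min) ≈ 2.36 MΩ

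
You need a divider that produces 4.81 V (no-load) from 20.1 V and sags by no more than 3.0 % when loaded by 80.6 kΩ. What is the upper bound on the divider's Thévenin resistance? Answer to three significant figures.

R_th ≤ 2.49 kΩ

Loading drop = R_th/(R_th + R_L) ≤ 0.0300, so R_th ≤ R_L · ε/(1−ε) = 80.6 kΩ × 0.0300/0.9700 = 2.49 kΩ.
(Any R1, R2 with R2/(R1+R2) = 0.239 and R1‖R2 ≤ 2.49 kΩ will meet the spec.)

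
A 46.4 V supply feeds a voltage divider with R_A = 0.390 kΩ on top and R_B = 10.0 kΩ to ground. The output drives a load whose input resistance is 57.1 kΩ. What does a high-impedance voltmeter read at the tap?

V_out ≈ 44.4 V

The load sits in parallel with R_B: R_B‖R_L = (10000 × 57100) / (10000 + 57100) = 8510 Ω.
V_out = 46.4 × 8510 / (390 + 8510) = 46.4 × 8510/8900 = 44.4 V.
(Unloaded it would have been 44.7 V.)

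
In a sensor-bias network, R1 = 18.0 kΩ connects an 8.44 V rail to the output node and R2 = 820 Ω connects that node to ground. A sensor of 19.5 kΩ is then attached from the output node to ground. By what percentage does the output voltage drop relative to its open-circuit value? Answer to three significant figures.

The divider's output (Thévenin) resistance is R1‖R2 = 784.3 Ω.
Fractional drop under load = R_th/(R_th + R_L) = 784.3 / (784.3 + 19500) = 0.03866.
So the output falls by 3.87 %.

3.87 %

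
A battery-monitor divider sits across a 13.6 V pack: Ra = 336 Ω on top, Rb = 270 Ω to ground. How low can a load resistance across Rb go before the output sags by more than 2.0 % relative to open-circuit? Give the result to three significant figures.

Output resistance R_th = Ra‖Rb = (336 × 270)/606.0 = 149.7 Ω.
The fractional drop is R_th/(R_th + R_L); requiring this ≤ 0.0200 gives R_L ≥ R_th(1/0.0200 − 1) = 149.7 × 49.00 = 7.34 kΩ.

R_L(min) ≈ 7.34 kΩ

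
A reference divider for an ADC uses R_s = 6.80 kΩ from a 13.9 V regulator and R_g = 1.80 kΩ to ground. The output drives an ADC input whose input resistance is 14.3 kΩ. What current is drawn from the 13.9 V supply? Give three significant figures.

I ≈ 1.66 mA

R_g‖R_L = 1.599 kΩ, so the source sees R_s + R_g‖R_L = 8.399 kΩ.
I = 13.9 V / 8.399 kΩ = 1.66 mA.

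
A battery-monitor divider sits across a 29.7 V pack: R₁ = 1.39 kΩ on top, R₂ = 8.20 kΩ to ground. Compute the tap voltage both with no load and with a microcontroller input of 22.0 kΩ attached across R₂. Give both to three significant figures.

Open-circuit: V = 29.7 × 8.20/(1.39 + 8.20) = 25.4 V.
With the load, R₂ becomes R₂‖R_L = 5.974 kΩ, so V = 29.7 × 5.974/7.364 = 24.1 V.

Unloaded: 25.4 V; loaded: 24.1 V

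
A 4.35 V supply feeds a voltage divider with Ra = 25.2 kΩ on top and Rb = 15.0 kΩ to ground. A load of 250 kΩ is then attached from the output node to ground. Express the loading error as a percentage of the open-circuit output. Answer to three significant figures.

The divider's output (Thévenin) resistance is Ra‖Rb = 9.403 kΩ.
Fractional drop under load = R_th/(R_th + R_L) = 9.403 / (9.403 + 250) = 0.03625.
So the output falls by 3.62 %.

3.62 %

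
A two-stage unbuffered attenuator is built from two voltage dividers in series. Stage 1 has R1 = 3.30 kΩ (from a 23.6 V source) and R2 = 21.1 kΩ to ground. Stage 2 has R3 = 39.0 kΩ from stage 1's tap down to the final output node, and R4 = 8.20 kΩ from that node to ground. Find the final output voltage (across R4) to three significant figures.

Stage 2 presents R3+R4 = 47.20 kΩ as a load on stage 1's tap.
Stage 1's lower leg becomes R2‖(R3+R4) = 14.58 kΩ, so V_mid = 23.6 × 14.58/17.88 = 19.24 V.
Stage 2 is itself unloaded: V_out = V_mid × R4/(R3+R4) = 19.24 × 8.20/47.20 = 3.34 V.

V_out ≈ 3.34 V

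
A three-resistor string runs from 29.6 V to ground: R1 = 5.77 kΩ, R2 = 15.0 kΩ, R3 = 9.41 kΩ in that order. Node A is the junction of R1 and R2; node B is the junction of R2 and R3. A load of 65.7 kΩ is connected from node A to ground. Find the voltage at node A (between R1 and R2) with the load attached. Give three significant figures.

V ≈ 22.4 V

Below node A the series string R2+R3 = 24.41 kΩ sits in parallel with the 65.7 kΩ load: 17.80 kΩ.
V_A = 29.6 × 17.80/(5.77 + 17.80) = 22.4 V.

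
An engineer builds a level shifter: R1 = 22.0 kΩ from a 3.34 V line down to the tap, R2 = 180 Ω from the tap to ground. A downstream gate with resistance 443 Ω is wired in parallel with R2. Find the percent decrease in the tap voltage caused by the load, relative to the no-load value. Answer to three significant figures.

The divider's output (Thévenin) resistance is R1‖R2 = 178.5 Ω.
Fractional drop under load = R_th/(R_th + R_L) = 178.5 / (178.5 + 443) = 0.2873.
So the output falls by 28.7 %.

28.7 %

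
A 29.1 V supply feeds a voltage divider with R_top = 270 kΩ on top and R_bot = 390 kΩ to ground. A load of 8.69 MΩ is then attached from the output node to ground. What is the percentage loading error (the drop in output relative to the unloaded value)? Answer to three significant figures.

1.80 %

The divider's output (Thévenin) resistance is R_top‖R_bot = 159.5 kΩ.
Fractional drop under load = R_th/(R_th + R_L) = 159.5 / (159.5 + 8690) = 0.01803.
So the output falls by 1.80 %.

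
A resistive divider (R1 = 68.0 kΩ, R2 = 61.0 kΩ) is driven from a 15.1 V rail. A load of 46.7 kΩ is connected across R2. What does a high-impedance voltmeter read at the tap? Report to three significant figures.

V_out ≈ 4.23 V

The load sits in parallel with R2: R2‖R_L = (61.0 × 46.7) / (61.0 + 46.7) = 26.45 kΩ.
V_out = 15.1 × 26.45 / (68.0 + 26.45) = 15.1 × 26.45/94.45 = 4.23 V.
(Unloaded it would have been 7.14 V.)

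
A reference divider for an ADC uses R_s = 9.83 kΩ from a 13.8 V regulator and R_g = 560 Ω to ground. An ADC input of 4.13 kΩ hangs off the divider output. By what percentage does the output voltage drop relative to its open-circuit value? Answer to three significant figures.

Unloaded V = 13.8 × 560/10390 = 0.74379 V.
Loaded: R_g‖R_L = 493.1 Ω, giving V = 13.8 × 493.1/10320 = 0.65922 V.
Drop = (0.74379 − 0.65922) / 0.74379 = 11.4 %.

11.4 %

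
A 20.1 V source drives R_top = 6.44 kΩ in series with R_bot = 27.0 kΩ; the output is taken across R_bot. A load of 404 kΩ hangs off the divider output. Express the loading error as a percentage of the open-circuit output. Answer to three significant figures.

1.27 %

The divider's output (Thévenin) resistance is R_top‖R_bot = 5.200 kΩ.
Fractional drop under load = R_th/(R_th + R_L) = 5.200 / (5.200 + 404) = 0.01271.
So the output falls by 1.27 %.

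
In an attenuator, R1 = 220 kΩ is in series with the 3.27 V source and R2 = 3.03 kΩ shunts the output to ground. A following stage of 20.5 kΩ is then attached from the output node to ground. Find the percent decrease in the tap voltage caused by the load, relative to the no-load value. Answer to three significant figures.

12.7 %

The divider's output (Thévenin) resistance is R1‖R2 = 2.989 kΩ.
Fractional drop under load = R_th/(R_th + R_L) = 2.989 / (2.989 + 20.5) = 0.1272.
So the output falls by 12.7 %.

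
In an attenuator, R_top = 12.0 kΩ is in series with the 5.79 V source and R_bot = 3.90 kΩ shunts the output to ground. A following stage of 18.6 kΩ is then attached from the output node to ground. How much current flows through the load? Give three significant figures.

I_L ≈ 0.0659 mA

R_bot‖R_L = 3.224 kΩ; V_out = 5.79 × 3.224/15.22 = 1.226 V.
I_L = V_out / R_L = 1.226 / 18.6 kΩ = 0.0659 mA.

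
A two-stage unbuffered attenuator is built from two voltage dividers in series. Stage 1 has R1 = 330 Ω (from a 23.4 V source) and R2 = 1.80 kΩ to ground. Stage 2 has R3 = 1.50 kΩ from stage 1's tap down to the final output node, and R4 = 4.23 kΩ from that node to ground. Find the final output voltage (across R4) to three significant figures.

V_out ≈ 13.9 V

Stage 2 presents R3+R4 = 5730 Ω as a load on stage 1's tap.
Stage 1's lower leg becomes R2‖(R3+R4) = 1370 Ω, so V_mid = 23.4 × 1370/1700 = 18.86 V.
Stage 2 is itself unloaded: V_out = V_mid × R4/(R3+R4) = 18.86 × 4230/5730 = 13.9 V.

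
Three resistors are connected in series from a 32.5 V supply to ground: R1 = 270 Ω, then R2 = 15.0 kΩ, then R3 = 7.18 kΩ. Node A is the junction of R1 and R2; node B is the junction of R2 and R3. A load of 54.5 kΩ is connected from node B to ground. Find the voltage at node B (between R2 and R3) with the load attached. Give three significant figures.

At node B, R3 is in parallel with the load: R3‖R_L = 6344 Ω.
Below node A the resistance is R2 + (R3‖R_L) = 21340 Ω, so V_A = 32.5 × 21340/21610 = 32.09 V.
Then V_B = V_A × (R3‖R_L)/(R2 + R3‖R_L) = 32.09 × 6344/21340 = 9.54 V.

V ≈ 9.54 V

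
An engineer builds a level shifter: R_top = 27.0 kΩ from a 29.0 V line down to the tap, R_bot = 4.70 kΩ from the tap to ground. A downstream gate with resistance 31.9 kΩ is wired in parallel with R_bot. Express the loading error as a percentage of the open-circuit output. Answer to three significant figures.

11.1 %

Unloaded V = 29.0 × 4.70/31.70 = 4.2997 V.
Loaded: R_bot‖R_L = 4.096 kΩ, giving V = 29.0 × 4.096/31.10 = 3.8203 V.
Drop = (4.2997 − 3.8203) / 4.2997 = 11.1 %.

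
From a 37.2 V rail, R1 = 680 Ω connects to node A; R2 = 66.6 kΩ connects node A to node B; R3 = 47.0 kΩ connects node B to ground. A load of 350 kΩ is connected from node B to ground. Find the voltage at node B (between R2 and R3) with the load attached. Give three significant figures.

V ≈ 14.2 V

At node B, R3 is in parallel with the load: R3‖R_L = 41440 Ω.
Below node A the resistance is R2 + (R3‖R_L) = 108000 Ω, so V_A = 37.2 × 108000/108700 = 36.97 V.
Then V_B = V_A × (R3‖R_L)/(R2 + R3‖R_L) = 36.97 × 41440/108000 = 14.2 V.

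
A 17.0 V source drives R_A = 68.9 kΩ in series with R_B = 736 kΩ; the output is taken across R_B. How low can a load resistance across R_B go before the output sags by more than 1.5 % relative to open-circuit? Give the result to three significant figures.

Output resistance R_th = R_A‖R_B = (68.9 × 736)/804.9 = 63.00 kΩ.
The fractional drop is R_th/(R_th + R_L); requiring this ≤ 0.0150 gives R_L ≥ R_th(1/0.0150 − 1) = 63.00 × 65.67 = 4.14 MΩ.

R_L(min) ≈ 4.14 MΩ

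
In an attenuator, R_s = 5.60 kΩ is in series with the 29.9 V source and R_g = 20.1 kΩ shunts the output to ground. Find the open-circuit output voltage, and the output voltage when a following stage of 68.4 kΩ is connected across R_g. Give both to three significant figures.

Open-circuit: V = 29.9 × 20.1/(5.60 + 20.1) = 23.4 V.
With the load, R_g becomes R_g‖R_L = 15.53 kΩ, so V = 29.9 × 15.53/21.13 = 22.0 V.

Unloaded: 23.4 V; loaded: 22.0 V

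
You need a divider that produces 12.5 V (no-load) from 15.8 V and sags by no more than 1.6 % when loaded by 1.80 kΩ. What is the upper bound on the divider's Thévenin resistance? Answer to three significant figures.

R_th ≤ 29.3 Ω

Loading drop = R_th/(R_th + R_L) ≤ 0.0160, so R_th ≤ R_L · ε/(1−ε) = 1.80 kΩ × 0.0160/0.9840 = 29.3 Ω.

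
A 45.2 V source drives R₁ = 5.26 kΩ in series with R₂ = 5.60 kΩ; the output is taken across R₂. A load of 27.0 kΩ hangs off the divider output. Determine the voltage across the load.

The load sits in parallel with R₂: R₂‖R_L = (5.60 × 27.0) / (5.60 + 27.0) = 4.638 kΩ.
V_out = 45.2 × 4.638 / (5.26 + 4.638) = 45.2 × 4.638/9.898 = 21.2 V.

V_out ≈ 21.2 V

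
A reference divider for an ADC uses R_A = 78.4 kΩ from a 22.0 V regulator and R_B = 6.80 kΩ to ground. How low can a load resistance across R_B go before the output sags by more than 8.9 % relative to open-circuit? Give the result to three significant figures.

Output resistance R_th = R_A‖R_B = (78.4 × 6.80)/85.20 = 6.257 kΩ.
The fractional drop is R_th/(R_th + R_L); requiring this ≤ 0.0890 gives R_L ≥ R_th(1/0.0890 − 1) = 6.257 × 10.24 = 64.0 kΩ.

R_L(min) ≈ 64.0 kΩ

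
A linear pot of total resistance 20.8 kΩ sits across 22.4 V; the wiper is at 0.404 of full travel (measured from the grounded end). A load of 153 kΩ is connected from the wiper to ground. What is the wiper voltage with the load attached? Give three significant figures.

The wiper splits the pot into (1−α)R = 12.40 kΩ above and αR = 8.403 kΩ below.
Lower section ‖ load = 7.966 kΩ.
V_wiper = 22.4 × 7.966/(12.40 + 7.966) = 8.76 V.

V ≈ 8.76 V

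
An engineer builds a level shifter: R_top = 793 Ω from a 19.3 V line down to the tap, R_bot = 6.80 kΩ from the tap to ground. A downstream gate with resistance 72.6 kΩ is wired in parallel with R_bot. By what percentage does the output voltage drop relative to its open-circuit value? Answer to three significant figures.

The divider's output (Thévenin) resistance is R_top‖R_bot = 710.2 Ω.
Fractional drop under load = R_th/(R_th + R_L) = 710.2 / (710.2 + 72600) = 0.009687.
So the output falls by 0.969 %.

0.969 %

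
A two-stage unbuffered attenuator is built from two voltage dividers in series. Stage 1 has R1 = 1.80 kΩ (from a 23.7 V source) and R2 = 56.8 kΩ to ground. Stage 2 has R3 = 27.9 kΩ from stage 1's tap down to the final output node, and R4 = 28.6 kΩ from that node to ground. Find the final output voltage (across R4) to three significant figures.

V_out ≈ 11.3 V

Stage 2 presents R3+R4 = 56.50 kΩ as a load on stage 1's tap.
Stage 1's lower leg becomes R2‖(R3+R4) = 28.32 kΩ, so V_mid = 23.7 × 28.32/30.12 = 22.28 V.
Stage 2 is itself unloaded: V_out = V_mid × R4/(R3+R4) = 22.28 × 28.6/56.50 = 11.3 V.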